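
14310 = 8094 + 6216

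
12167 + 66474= 78641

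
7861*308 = 2421188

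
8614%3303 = 2008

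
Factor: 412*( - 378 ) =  - 2^3*3^3*7^1*103^1 =- 155736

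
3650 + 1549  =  5199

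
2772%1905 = 867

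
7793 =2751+5042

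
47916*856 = 41016096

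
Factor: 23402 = 2^1 * 11701^1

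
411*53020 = 21791220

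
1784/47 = 1784/47= 37.96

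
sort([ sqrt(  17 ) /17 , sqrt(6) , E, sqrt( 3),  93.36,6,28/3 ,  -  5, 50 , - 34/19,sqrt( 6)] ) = [ - 5, - 34/19,sqrt (17 ) /17,  sqrt(3 ) , sqrt( 6),sqrt( 6), E,6,28/3,50, 93.36]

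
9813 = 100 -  - 9713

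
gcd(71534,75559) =1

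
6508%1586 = 164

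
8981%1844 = 1605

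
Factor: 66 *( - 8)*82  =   - 2^5*3^1 * 11^1*41^1 = - 43296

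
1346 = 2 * 673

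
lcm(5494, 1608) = 65928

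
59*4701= 277359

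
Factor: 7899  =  3^1*2633^1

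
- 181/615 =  - 1 + 434/615 = -0.29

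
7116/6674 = 1 +221/3337 = 1.07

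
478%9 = 1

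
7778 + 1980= 9758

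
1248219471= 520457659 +727761812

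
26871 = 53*507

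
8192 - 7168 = 1024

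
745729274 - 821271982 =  - 75542708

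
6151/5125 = 6151/5125 = 1.20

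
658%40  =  18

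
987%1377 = 987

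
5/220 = 1/44 = 0.02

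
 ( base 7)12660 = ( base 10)3423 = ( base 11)2632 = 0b110101011111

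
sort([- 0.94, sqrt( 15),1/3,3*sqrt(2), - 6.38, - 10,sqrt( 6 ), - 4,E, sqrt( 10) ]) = [ - 10, - 6.38, - 4, - 0.94,1/3,sqrt(6),E , sqrt( 10),sqrt(15 ),3*sqrt(2 )]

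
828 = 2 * 414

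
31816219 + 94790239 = 126606458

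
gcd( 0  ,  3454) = 3454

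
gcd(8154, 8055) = 9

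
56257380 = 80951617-24694237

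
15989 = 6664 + 9325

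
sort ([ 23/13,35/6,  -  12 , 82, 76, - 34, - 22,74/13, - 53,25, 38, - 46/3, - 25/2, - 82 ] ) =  [-82, - 53,  -  34, - 22, - 46/3, - 25/2, - 12, 23/13,74/13,35/6, 25,38,76,82 ] 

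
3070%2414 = 656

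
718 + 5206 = 5924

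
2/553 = 2/553=0.00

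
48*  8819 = 423312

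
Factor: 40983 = 3^1*19^1 * 719^1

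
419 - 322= 97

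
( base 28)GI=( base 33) E4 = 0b111010010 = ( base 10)466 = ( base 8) 722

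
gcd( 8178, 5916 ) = 174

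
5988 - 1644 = 4344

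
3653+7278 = 10931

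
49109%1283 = 355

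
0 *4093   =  0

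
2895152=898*3224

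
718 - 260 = 458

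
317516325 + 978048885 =1295565210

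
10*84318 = 843180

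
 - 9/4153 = -9/4153 = - 0.00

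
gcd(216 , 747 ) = 9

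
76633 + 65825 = 142458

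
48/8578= 24/4289 = 0.01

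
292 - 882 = -590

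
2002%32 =18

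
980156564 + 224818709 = 1204975273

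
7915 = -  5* ( - 1583 )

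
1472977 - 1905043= -432066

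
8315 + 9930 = 18245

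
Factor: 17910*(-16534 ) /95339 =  - 2^2 * 3^2*5^1 * 7^1*199^1 * 1181^1*95339^( - 1) =-296123940/95339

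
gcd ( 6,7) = 1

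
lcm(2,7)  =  14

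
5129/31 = 5129/31   =  165.45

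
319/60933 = 319/60933 =0.01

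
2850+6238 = 9088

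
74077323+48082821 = 122160144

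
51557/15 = 3437 + 2/15=3437.13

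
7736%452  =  52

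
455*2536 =1153880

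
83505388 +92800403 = 176305791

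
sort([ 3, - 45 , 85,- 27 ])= [ - 45, - 27, 3 , 85]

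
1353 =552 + 801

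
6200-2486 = 3714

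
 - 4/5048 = -1/1262=- 0.00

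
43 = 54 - 11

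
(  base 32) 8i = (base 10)274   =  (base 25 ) ao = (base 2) 100010010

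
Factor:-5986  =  -2^1*41^1 * 73^1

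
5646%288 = 174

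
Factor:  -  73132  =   - 2^2*47^1*389^1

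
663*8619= 5714397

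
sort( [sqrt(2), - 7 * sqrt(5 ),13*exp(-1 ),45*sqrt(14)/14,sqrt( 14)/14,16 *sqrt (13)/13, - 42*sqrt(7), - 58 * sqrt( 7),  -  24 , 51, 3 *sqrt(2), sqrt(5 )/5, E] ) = [-58*sqrt(7 ), - 42 * sqrt( 7),- 24, - 7*sqrt(5),sqrt( 14) /14,  sqrt(5)/5,sqrt (2),E, 3*sqrt(2),16*sqrt( 13)/13, 13*exp( - 1),45 * sqrt(14)/14, 51 ]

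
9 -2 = 7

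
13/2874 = 13/2874 = 0.00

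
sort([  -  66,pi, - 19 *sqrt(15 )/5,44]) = [ - 66, - 19* sqrt(15 )/5,pi, 44] 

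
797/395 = 797/395 = 2.02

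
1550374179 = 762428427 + 787945752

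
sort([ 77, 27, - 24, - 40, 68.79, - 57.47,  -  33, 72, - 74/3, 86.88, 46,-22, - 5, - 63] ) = [ - 63, - 57.47, - 40, - 33, - 74/3, - 24, -22,-5, 27, 46, 68.79, 72, 77, 86.88 ]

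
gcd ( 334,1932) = 2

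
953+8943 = 9896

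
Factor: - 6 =-2^1*3^1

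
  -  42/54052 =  - 21/27026 = - 0.00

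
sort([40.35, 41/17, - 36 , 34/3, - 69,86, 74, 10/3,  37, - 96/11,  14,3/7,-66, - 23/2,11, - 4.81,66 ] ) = [ - 69, - 66, - 36, - 23/2, - 96/11, - 4.81, 3/7 , 41/17  ,  10/3, 11, 34/3, 14,37, 40.35, 66, 74,86] 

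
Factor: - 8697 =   -  3^1*13^1*223^1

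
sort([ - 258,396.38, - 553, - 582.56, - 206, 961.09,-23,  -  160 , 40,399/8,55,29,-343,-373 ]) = [ - 582.56,-553, - 373, - 343, - 258,-206,  -  160, - 23,29, 40,399/8,55,396.38,961.09]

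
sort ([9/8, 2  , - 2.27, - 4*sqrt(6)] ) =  [-4*sqrt(6 ), - 2.27, 9/8,2] 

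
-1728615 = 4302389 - 6031004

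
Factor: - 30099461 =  - 7^1 * 401^1*10723^1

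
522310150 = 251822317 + 270487833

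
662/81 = 662/81 = 8.17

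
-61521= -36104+-25417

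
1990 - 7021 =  - 5031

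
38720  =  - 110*(  -  352)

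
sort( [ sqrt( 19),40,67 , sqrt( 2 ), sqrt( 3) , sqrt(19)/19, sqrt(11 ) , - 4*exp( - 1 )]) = [-4*exp(  -  1 ),  sqrt(19) /19, sqrt(2 ), sqrt(3 ),sqrt(11 ) , sqrt( 19 ), 40,67]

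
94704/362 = 47352/181 = 261.61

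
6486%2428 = 1630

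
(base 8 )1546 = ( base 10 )870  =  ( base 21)1K9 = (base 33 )qc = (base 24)1c6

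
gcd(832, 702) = 26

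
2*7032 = 14064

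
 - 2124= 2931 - 5055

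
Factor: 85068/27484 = 3^2*17^1*139^1*6871^( -1) = 21267/6871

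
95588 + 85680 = 181268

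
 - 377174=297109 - 674283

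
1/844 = 1/844 = 0.00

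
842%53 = 47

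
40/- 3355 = -8/671  =  -0.01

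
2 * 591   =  1182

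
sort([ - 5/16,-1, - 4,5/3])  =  [ - 4, - 1,  -  5/16,5/3]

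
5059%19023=5059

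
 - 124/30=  - 62/15 = - 4.13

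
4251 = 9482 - 5231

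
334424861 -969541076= - 635116215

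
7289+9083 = 16372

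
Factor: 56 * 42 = 2^4*3^1*7^2=2352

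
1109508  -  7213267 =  - 6103759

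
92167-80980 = 11187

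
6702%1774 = 1380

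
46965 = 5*9393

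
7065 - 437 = 6628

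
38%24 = 14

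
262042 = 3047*86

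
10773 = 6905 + 3868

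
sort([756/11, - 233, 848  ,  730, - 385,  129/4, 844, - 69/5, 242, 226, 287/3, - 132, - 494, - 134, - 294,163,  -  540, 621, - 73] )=[ - 540  , - 494, - 385, - 294,-233, - 134, - 132, - 73,-69/5,129/4,756/11,287/3, 163, 226,  242 , 621 , 730,844, 848 ]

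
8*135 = 1080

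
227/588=227/588 = 0.39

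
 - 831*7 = -5817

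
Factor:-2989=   -  7^2*61^1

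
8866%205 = 51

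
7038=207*34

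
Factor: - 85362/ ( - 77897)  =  2^1 * 3^1 * 41^1*61^ ( - 1 ) * 347^1 *1277^( - 1) 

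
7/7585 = 7/7585 = 0.00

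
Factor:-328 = - 2^3 *41^1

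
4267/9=474 + 1/9 = 474.11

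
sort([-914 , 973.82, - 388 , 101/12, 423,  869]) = [ - 914 , -388,101/12, 423,869, 973.82]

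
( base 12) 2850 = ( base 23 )8IM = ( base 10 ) 4668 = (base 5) 122133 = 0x123c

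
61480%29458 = 2564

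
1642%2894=1642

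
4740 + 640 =5380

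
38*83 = 3154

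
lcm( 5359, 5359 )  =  5359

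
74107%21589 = 9340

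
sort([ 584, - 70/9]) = [ - 70/9, 584] 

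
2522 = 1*2522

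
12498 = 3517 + 8981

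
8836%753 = 553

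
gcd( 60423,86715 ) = 3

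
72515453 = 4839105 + 67676348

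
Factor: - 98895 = - 3^1*5^1*19^1*347^1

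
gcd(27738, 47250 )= 18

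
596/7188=149/1797= 0.08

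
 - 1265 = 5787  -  7052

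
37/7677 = 37/7677  =  0.00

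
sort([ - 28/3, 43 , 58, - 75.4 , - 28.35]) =[ - 75.4, - 28.35,-28/3,43,58 ] 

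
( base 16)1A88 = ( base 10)6792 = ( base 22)E0G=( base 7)25542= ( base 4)1222020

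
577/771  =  577/771  =  0.75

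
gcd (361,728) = 1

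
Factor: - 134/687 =- 2^1*3^ ( - 1)*67^1*229^( - 1 ) 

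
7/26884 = 7/26884= 0.00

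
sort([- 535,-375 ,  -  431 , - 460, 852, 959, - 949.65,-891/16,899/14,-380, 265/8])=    [ - 949.65,-535,-460, - 431,- 380, - 375, -891/16,265/8,899/14,852 , 959 ]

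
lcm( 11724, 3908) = 11724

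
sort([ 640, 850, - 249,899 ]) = [  -  249, 640,850,899]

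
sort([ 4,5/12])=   [5/12,4]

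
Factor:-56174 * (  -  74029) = 4158505046 =2^1*181^1*409^1*28087^1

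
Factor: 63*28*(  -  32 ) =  - 56448 = - 2^7* 3^2*7^2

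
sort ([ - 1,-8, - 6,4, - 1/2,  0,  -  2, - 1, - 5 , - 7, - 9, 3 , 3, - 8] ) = [ - 9, - 8, - 8, - 7, - 6, - 5, - 2,- 1, - 1, - 1/2,0, 3,3, 4 ] 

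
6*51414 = 308484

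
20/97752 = 5/24438=0.00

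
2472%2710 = 2472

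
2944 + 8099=11043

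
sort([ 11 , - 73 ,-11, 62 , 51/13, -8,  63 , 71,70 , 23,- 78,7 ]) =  [-78,- 73, - 11, - 8,51/13,7, 11,23, 62, 63 , 70, 71 ]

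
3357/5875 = 3357/5875  =  0.57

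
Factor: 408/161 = 2^3*3^1*7^( - 1 )  *17^1*23^( - 1 )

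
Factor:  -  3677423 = -17^1*216319^1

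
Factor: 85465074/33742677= 2^1*41^1 * 103^1*307^( - 1)*3373^1*36637^(-1 ) = 28488358/11247559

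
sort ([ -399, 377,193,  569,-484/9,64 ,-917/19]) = [ - 399, - 484/9, -917/19,64,  193,377,569] 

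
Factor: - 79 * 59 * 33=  - 153813=- 3^1*11^1*59^1* 79^1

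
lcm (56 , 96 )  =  672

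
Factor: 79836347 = 19^1*293^1*14341^1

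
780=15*52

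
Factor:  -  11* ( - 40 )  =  440 = 2^3*5^1*11^1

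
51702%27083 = 24619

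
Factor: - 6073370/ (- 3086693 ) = 2^1*5^1*607337^1 * 3086693^( - 1)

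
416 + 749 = 1165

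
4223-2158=2065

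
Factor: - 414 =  - 2^1*3^2*23^1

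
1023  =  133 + 890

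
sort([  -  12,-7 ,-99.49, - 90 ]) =[ - 99.49, - 90,  -  12, - 7]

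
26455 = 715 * 37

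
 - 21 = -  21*1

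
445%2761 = 445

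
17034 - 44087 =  - 27053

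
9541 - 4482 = 5059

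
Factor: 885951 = 3^3*11^1 * 19^1*157^1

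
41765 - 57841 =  - 16076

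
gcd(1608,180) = 12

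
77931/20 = 77931/20 =3896.55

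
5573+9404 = 14977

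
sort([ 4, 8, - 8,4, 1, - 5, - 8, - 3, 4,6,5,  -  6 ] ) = [ - 8,-8,  -  6,  -  5, - 3, 1, 4,  4, 4, 5, 6, 8 ] 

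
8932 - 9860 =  - 928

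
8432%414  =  152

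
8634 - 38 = 8596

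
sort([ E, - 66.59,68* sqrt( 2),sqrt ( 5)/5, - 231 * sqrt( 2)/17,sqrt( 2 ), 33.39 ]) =[ - 66.59, - 231*sqrt( 2)/17,sqrt(5 )/5, sqrt(2), E,33.39, 68*sqrt( 2 ) ] 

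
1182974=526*2249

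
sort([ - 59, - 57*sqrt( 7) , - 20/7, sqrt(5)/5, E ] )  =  [-57*sqrt( 7),- 59, - 20/7, sqrt( 5)/5,E]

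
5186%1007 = 151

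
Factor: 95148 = 2^2*3^3*881^1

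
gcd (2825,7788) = 1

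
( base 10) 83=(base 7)146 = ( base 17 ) 4f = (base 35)2D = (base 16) 53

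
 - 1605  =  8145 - 9750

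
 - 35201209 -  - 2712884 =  - 32488325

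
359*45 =16155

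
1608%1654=1608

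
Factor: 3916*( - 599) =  - 2345684= - 2^2*11^1 * 89^1*599^1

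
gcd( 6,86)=2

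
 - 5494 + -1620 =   -  7114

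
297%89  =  30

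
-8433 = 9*(-937)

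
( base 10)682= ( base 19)1gh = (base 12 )48a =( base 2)1010101010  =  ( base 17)262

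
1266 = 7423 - 6157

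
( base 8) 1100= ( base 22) 144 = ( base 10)576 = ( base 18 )1e0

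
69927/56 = 69927/56 = 1248.70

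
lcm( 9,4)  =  36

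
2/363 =2/363=0.01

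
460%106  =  36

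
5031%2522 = 2509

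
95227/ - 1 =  - 95227/1 = - 95227.00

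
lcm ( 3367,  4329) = 30303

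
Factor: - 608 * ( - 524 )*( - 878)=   -  279723776= -2^8*19^1*131^1*439^1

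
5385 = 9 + 5376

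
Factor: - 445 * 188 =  - 83660 = - 2^2*5^1*47^1 * 89^1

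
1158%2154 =1158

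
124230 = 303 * 410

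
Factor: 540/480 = 9/8 = 2^ ( - 3)*3^2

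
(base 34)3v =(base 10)133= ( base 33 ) 41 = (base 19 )70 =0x85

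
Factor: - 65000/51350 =-100/79 = - 2^2 *5^2 * 79^(- 1)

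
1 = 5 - 4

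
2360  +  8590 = 10950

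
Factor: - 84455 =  - 5^1*7^1* 19^1*127^1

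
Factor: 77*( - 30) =-2^1 * 3^1 * 5^1*7^1*11^1 = -  2310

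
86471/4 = 21617+ 3/4 = 21617.75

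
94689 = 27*3507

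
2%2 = 0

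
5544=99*56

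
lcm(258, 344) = 1032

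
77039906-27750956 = 49288950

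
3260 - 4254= - 994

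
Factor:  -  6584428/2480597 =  - 2^2 * 7^ ( - 1 )*354371^(  -  1 )*1646107^1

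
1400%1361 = 39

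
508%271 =237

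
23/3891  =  23/3891 = 0.01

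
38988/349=111 + 249/349 = 111.71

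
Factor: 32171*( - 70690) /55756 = -21454415/526 = -2^ ( - 1) * 5^1 * 263^( - 1 )*607^1 * 7069^1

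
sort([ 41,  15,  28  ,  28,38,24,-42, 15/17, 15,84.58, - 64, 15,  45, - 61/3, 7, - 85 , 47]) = [ - 85, - 64 , - 42,  -  61/3, 15/17 , 7, 15,15,15, 24,  28,  28 , 38,  41 , 45, 47,84.58]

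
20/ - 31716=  - 1+7924/7929=- 0.00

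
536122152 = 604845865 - 68723713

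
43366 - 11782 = 31584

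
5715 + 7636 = 13351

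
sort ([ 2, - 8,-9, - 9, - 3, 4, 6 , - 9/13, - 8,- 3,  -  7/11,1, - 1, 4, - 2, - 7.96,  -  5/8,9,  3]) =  [ - 9, - 9, - 8,  -  8,  -  7.96, - 3, - 3, - 2, - 1,  -  9/13,-7/11, - 5/8 , 1 , 2,3,4, 4, 6,9] 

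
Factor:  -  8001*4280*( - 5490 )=188001097200 = 2^4*3^4*5^2 *7^1*61^1*107^1*127^1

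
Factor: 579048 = 2^3*3^1*23^1*1049^1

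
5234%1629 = 347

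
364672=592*616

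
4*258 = 1032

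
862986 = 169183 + 693803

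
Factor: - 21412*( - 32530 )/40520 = 17413309/1013 = 53^1 *101^1*1013^ ( - 1 ) * 3253^1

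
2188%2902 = 2188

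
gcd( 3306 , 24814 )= 38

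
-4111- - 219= -3892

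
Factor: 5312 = 2^6*83^1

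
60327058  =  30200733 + 30126325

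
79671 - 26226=53445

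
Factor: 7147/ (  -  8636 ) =  -  2^( - 2)*7^1*17^( - 1)* 127^(-1) * 1021^1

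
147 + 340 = 487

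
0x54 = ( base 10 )84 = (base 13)66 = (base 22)3i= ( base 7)150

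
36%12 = 0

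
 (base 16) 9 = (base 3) 100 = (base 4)21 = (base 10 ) 9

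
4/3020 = 1/755 = 0.00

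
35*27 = 945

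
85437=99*863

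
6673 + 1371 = 8044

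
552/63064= 69/7883=0.01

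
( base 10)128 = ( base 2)10000000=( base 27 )4k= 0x80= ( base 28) 4g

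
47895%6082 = 5321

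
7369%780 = 349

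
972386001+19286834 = 991672835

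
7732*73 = 564436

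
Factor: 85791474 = 2^1*3^4 *529577^1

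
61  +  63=124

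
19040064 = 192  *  99167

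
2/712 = 1/356 = 0.00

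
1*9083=9083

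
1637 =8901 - 7264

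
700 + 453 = 1153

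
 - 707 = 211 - 918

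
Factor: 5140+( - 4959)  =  181^1  =  181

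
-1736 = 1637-3373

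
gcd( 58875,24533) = 1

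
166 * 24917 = 4136222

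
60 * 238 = 14280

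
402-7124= -6722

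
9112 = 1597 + 7515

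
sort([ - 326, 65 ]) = [ - 326 , 65 ] 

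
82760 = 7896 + 74864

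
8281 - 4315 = 3966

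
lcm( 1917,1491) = 13419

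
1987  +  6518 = 8505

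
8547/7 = 1221 = 1221.00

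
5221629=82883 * 63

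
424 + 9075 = 9499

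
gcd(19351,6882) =37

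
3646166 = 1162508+2483658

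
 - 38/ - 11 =3 + 5/11 = 3.45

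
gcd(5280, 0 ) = 5280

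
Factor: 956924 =2^2*239231^1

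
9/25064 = 9/25064 = 0.00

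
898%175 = 23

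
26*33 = 858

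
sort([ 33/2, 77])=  [33/2, 77]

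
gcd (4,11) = 1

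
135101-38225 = 96876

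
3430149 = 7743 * 443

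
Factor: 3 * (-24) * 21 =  - 1512  =  -2^3 * 3^3 * 7^1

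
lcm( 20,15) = 60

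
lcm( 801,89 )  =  801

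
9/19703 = 9/19703  =  0.00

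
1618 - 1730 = - 112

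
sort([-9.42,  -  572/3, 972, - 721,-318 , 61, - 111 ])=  [-721,-318,-572/3,  -  111 , - 9.42, 61, 972]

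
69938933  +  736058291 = 805997224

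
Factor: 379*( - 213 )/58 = - 2^ ( - 1 )*3^1* 29^( - 1) * 71^1*379^1 = -  80727/58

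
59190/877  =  67 + 431/877= 67.49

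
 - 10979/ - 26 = 422 + 7/26 = 422.27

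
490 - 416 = 74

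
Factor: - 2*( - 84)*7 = 1176 = 2^3*3^1 * 7^2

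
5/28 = 5/28 =0.18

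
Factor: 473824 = 2^5 * 13^1*  17^1*67^1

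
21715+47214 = 68929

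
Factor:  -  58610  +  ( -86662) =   -  145272=   -2^3*3^1 * 6053^1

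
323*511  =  165053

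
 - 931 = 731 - 1662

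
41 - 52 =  - 11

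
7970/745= 10 + 104/149  =  10.70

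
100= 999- 899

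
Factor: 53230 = 2^1*5^1*5323^1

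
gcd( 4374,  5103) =729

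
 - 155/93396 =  - 155/93396 =- 0.00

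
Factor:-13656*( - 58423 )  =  2^3 * 3^1*37^1*569^1*1579^1 = 797824488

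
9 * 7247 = 65223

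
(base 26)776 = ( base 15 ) 16D0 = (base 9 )6666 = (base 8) 11470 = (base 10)4920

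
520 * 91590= 47626800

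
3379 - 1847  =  1532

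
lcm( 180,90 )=180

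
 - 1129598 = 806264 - 1935862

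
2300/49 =46 + 46/49=46.94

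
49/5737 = 49/5737 = 0.01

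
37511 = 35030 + 2481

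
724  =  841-117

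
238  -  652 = -414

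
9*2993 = 26937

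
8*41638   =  333104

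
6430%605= 380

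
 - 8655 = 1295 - 9950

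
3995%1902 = 191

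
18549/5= 18549/5 =3709.80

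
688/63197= 688/63197  =  0.01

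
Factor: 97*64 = 2^6*97^1 = 6208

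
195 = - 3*( - 65)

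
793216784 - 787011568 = 6205216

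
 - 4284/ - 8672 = 1071/2168 = 0.49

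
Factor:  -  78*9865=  - 769470 = - 2^1 * 3^1*5^1*13^1 * 1973^1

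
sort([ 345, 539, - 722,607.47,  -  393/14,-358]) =[ - 722 , - 358,-393/14,345, 539,  607.47]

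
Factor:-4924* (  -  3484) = 17155216= 2^4 * 13^1*67^1* 1231^1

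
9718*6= 58308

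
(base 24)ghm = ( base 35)7ul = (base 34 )8bo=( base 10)9646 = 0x25ae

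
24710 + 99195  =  123905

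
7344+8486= 15830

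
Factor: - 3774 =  - 2^1 * 3^1*17^1*37^1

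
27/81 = 1/3 = 0.33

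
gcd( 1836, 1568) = 4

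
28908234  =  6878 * 4203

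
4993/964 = 5 + 173/964 = 5.18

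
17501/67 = 261+14/67 = 261.21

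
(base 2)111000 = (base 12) 48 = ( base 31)1P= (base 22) 2c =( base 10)56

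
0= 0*124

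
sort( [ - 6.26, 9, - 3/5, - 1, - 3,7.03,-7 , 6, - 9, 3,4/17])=[ - 9,-7, - 6.26, - 3, -1, - 3/5 , 4/17,  3, 6, 7.03, 9]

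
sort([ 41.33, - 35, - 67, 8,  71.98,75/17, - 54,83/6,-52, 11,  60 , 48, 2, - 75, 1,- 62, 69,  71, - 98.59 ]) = [ - 98.59, - 75, - 67, - 62, - 54,-52 , - 35,  1,  2 , 75/17, 8,11,83/6,41.33, 48,  60, 69, 71,71.98 ] 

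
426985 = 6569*65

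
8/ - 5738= - 1+ 2865/2869= -0.00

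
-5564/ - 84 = 66 + 5/21 = 66.24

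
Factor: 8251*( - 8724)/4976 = - 17995431/1244= - 2^(-2 )*3^1*37^1*223^1*311^( - 1)*727^1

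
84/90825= 4/4325=0.00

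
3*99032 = 297096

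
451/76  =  451/76  =  5.93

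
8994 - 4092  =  4902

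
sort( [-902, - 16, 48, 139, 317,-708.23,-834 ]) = [  -  902, -834,-708.23, - 16, 48, 139, 317] 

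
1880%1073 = 807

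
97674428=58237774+39436654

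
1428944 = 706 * 2024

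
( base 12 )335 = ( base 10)473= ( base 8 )731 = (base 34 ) DV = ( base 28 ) GP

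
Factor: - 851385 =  - 3^1*5^1*211^1*269^1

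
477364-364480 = 112884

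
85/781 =85/781 = 0.11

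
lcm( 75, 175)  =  525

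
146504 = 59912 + 86592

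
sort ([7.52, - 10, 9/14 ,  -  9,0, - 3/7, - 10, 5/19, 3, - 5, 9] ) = [- 10, - 10, - 9, - 5, - 3/7, 0,5/19, 9/14,3,7.52, 9] 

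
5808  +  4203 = 10011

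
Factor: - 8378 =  - 2^1*59^1*71^1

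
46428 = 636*73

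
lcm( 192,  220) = 10560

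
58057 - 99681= -41624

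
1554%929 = 625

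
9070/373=24 + 118/373 = 24.32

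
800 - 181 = 619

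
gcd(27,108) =27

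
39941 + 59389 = 99330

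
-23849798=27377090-51226888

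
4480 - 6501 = - 2021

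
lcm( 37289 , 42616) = 298312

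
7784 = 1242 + 6542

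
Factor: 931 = 7^2*19^1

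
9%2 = 1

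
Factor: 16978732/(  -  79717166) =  - 2^1*37^(  -  1) * 163^1*577^(-1) * 1867^(-1)*26041^1 = -8489366/39858583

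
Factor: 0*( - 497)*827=0^1 = 0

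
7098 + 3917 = 11015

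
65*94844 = 6164860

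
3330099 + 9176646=12506745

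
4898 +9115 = 14013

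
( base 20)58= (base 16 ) 6c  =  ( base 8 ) 154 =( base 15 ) 73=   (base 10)108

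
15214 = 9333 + 5881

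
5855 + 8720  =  14575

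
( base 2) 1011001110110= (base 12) 33B2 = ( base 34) 4x4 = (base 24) 9NE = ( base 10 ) 5750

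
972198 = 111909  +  860289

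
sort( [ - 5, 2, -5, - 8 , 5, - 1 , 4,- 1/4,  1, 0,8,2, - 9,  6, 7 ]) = [ - 9,-8,  -  5, - 5, - 1, - 1/4,0,  1, 2, 2,4, 5, 6,7,8 ] 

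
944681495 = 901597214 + 43084281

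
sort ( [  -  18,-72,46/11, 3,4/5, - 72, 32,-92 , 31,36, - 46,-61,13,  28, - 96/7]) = [ - 92, - 72, - 72 , - 61,-46, - 18,  -  96/7, 4/5, 3, 46/11,13,  28,31,32,36]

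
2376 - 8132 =- 5756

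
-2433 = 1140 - 3573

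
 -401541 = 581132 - 982673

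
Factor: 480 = 2^5 *3^1*5^1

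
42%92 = 42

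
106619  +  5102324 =5208943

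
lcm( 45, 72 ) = 360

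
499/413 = 1 + 86/413 = 1.21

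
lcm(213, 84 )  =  5964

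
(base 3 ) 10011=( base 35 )2f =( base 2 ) 1010101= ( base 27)34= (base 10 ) 85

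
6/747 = 2/249 = 0.01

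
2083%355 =308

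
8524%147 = 145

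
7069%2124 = 697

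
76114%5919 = 5086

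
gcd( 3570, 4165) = 595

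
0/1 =0=0.00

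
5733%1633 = 834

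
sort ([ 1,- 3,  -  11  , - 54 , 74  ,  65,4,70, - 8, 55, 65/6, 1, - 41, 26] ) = [-54,  -  41, - 11, - 8,  -  3, 1,1, 4,65/6, 26,55 , 65, 70, 74] 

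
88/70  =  1 + 9/35 = 1.26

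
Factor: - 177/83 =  - 3^1 * 59^1*83^( - 1) 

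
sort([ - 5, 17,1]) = [ - 5,1,17 ] 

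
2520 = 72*35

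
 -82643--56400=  - 26243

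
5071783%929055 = 426508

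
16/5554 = 8/2777 = 0.00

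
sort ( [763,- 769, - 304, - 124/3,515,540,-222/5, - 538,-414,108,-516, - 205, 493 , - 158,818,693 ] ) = [ - 769,-538,-516, - 414, - 304, - 205, - 158, -222/5, - 124/3,108, 493,515,  540,693,763,818 ]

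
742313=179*4147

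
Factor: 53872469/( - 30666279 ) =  - 7696067/4380897 = - 3^( - 1)*113^( - 1)*643^1*11969^1*12923^ (  -  1 )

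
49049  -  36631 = 12418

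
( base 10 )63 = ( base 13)4b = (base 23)2H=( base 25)2D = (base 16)3F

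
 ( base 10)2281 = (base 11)1794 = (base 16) 8E9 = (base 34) 1x3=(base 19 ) 661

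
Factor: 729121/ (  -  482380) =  - 2^( - 2)*5^ ( - 1)*53^1 * 89^( - 1)* 271^( - 1 ) * 13757^1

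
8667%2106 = 243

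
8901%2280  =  2061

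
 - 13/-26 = 1/2= 0.50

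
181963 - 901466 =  - 719503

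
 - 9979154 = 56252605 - 66231759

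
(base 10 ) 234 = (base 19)C6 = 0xea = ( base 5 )1414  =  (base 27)8i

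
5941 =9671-3730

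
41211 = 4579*9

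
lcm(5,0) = 0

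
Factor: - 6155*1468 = -2^2 * 5^1*367^1*1231^1= - 9035540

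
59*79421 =4685839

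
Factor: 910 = 2^1*5^1*7^1*13^1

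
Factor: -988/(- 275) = 2^2* 5^( - 2)*11^( - 1)*13^1*19^1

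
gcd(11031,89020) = 1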